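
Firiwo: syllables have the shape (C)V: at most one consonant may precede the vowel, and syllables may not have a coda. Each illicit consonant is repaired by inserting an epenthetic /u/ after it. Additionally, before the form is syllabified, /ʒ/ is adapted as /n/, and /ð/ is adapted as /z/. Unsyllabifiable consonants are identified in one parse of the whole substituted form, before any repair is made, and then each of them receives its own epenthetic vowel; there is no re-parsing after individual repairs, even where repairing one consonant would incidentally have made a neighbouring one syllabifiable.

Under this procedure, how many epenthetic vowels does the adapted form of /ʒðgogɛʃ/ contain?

After substitution the input is /nzgogɛʃ/.
The unsyllabifiable consonants are /n/, /z/, /ʃ/; each receives one epenthetic vowel.

3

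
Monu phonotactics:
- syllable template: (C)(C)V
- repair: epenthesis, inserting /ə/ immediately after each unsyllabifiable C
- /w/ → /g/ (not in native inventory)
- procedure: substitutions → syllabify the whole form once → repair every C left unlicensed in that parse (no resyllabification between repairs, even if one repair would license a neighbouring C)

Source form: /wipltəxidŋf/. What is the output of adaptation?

gipəltəxidəŋəfə

Substitution: /w/ → /g/, giving /gipltəxidŋf/.
Syllabifying with onset maximization leaves /p/, /d/, /ŋ/, /f/ stranded (no codas are permitted; onsets may contain at most 2 consonants).
Epenthesis after each stranded consonant: /p/ → /pə/, /d/ → /də/, /ŋ/ → /ŋə/, /f/ → /fə/.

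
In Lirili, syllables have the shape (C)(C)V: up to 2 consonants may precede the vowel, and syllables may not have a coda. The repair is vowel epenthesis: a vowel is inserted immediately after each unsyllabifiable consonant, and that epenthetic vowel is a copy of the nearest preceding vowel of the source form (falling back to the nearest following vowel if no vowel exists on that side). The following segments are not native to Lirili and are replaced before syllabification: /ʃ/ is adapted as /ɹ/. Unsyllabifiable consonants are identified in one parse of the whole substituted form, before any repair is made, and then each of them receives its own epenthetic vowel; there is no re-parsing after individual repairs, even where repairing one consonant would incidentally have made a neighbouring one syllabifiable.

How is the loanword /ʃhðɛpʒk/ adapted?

ɹɛhðɛpɛʒɛkɛ

Substitution: /ʃ/ → /ɹ/, giving /ɹhðɛpʒk/.
The consonants /ɹ/, /p/, /ʒ/, /k/ cannot be parsed into a legal (C)(C)V syllable (no codas are permitted; onsets may contain at most 2 consonants).
Inserting the epenthetic vowel yields /ɹ/ → /ɹɛ/, /p/ → /pɛ/, /ʒ/ → /ʒɛ/, /k/ → /kɛ/.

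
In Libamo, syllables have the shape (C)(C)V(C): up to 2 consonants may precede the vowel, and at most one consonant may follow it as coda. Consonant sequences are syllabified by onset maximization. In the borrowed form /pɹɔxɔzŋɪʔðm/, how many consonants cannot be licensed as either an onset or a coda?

2

Syllabifying with onset maximization leaves /ð/, /m/ stranded (at most one coda consonant is licensed; onsets may contain at most 2 consonants).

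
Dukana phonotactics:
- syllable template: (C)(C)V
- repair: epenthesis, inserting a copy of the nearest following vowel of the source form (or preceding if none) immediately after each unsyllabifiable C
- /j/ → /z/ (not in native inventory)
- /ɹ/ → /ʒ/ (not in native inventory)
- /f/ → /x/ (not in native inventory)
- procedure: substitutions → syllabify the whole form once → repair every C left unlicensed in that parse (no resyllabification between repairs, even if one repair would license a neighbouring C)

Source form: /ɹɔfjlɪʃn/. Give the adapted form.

ʒɔxɪzlɪʃɪnɪ

Substitution: /ɹ/ → /ʒ/, /f/ → /x/, /j/ → /z/, giving /ʒɔxzlɪʃn/.
Under (C)(C)V, the unsyllabifiable consonants are /x/, /ʃ/, /n/ (no codas are permitted; onsets may contain at most 2 consonants).
Each unlicensed consonant becomes the onset of a new syllable: /x/ → /xɪ/, /ʃ/ → /ʃɪ/, /n/ → /nɪ/.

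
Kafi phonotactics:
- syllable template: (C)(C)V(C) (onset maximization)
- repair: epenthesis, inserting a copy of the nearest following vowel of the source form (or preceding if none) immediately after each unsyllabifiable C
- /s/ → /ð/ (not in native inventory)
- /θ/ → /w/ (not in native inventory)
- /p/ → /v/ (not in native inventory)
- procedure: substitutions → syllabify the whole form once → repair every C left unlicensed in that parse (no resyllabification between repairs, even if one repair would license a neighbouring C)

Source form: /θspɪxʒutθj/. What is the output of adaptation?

Substitution: /θ/ → /w/, /s/ → /ð/, /p/ → /v/, giving /wðvɪxʒutwj/.
Under (C)(C)V(C), the unsyllabifiable consonants are /w/, /w/, /j/ (at most one coda consonant is licensed; onsets may contain at most 2 consonants).
Epenthesis after each stranded consonant: /w/ → /wɪ/, /w/ → /wu/, /j/ → /ju/.

wɪðvɪxʒutwuju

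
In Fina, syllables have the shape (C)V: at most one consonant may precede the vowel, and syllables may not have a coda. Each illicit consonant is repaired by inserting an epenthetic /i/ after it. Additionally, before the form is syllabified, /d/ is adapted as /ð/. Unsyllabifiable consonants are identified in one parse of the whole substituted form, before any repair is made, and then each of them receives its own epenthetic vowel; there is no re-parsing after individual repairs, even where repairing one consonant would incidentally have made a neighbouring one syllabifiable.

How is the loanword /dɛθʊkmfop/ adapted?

Substitution: /d/ → /ð/, giving /ðɛθʊkmfop/.
The consonants /k/, /m/, /p/ cannot be parsed into a legal (C)V syllable (no codas are permitted; onsets are limited to one consonant).
Epenthesis after each stranded consonant: /k/ → /ki/, /m/ → /mi/, /p/ → /pi/.

ðɛθʊkimifopi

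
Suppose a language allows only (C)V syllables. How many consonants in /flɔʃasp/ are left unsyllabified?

The consonants /f/, /s/, /p/ cannot be parsed into a legal (C)V syllable (no codas are permitted; onsets are limited to one consonant).

3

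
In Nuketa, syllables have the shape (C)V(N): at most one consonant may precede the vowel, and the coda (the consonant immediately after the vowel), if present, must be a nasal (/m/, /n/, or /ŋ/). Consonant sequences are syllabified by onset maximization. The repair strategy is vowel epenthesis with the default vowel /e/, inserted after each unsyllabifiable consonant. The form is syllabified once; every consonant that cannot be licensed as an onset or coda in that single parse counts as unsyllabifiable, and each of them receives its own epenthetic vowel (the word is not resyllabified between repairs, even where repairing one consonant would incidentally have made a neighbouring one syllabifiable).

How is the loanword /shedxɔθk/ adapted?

sehedexɔθeke

The consonants /s/, /d/, /θ/, /k/ cannot be parsed into a legal (C)V(N) syllable (only a nasal (/m/, /n/, or /ŋ/) is licensed in coda position; onsets are limited to one consonant).
Epenthesis after each stranded consonant: /s/ → /se/, /d/ → /de/, /θ/ → /θe/, /k/ → /ke/.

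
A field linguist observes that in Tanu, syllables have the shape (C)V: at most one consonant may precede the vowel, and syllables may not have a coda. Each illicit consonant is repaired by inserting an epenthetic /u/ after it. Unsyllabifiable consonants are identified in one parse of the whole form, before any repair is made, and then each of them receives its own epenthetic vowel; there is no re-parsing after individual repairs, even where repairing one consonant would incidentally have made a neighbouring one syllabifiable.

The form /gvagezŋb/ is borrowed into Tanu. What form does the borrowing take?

Syllabifying with onset maximization leaves /g/, /z/, /ŋ/, /b/ stranded (no codas are permitted; onsets are limited to one consonant).
Each unlicensed consonant becomes the onset of a new syllable: /g/ → /gu/, /z/ → /zu/, /ŋ/ → /ŋu/, /b/ → /bu/.

guvagezuŋubu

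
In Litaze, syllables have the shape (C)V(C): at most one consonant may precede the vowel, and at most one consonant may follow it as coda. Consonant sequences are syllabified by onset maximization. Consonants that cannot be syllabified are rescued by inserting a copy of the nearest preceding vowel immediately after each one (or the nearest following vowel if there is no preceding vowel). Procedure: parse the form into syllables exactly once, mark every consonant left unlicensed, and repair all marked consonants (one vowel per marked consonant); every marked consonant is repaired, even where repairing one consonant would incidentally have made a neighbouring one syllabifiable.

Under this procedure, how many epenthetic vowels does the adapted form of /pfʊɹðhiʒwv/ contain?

The unsyllabifiable consonants are /p/, /ð/, /w/, /v/; each receives one epenthetic vowel.

4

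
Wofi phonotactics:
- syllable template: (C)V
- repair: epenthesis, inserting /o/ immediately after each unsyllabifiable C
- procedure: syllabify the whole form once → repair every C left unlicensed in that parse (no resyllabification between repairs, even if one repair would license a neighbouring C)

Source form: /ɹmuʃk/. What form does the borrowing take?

ɹomuʃoko

The consonants /ɹ/, /ʃ/, /k/ cannot be parsed into a legal (C)V syllable (no codas are permitted; onsets are limited to one consonant).
Epenthesis after each stranded consonant: /ɹ/ → /ɹo/, /ʃ/ → /ʃo/, /k/ → /ko/.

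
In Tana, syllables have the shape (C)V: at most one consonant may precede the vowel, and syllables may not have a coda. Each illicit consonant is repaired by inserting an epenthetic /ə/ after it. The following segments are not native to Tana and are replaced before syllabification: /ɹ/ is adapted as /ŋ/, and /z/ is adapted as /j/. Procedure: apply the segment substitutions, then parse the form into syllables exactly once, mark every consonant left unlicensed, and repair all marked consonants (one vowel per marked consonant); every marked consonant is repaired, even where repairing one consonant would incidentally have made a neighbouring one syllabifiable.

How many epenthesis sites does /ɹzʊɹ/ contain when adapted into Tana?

After substitution the input is /ŋjʊŋ/.
The unsyllabifiable consonants are /ŋ/, /ŋ/; each receives one epenthetic vowel.

2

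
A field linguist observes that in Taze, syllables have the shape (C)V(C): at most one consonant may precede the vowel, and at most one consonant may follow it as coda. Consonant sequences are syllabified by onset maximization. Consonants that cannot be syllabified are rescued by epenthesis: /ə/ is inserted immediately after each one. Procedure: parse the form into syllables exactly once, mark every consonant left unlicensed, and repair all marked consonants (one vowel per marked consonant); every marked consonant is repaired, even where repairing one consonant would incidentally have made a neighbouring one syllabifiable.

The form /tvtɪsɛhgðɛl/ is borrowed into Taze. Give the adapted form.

təvətɪsɛhgəðɛl

The consonants /t/, /v/, /g/ cannot be parsed into a legal (C)V(C) syllable (at most one coda consonant is licensed; onsets are limited to one consonant).
Inserting the epenthetic vowel yields /t/ → /tə/, /v/ → /və/, /g/ → /gə/.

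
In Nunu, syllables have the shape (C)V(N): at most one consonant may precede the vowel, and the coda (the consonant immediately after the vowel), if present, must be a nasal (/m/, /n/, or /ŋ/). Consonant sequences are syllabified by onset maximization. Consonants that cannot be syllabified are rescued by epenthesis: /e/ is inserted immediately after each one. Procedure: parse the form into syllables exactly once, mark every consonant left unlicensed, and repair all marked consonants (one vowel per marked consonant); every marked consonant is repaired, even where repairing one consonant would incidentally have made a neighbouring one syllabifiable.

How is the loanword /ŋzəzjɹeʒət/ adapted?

ŋezəzejeɹeʒəte

Syllabifying with onset maximization leaves /ŋ/, /z/, /j/, /t/ stranded (only a nasal (/m/, /n/, or /ŋ/) is licensed in coda position; onsets are limited to one consonant).
Inserting the epenthetic vowel yields /ŋ/ → /ŋe/, /z/ → /ze/, /j/ → /je/, /t/ → /te/.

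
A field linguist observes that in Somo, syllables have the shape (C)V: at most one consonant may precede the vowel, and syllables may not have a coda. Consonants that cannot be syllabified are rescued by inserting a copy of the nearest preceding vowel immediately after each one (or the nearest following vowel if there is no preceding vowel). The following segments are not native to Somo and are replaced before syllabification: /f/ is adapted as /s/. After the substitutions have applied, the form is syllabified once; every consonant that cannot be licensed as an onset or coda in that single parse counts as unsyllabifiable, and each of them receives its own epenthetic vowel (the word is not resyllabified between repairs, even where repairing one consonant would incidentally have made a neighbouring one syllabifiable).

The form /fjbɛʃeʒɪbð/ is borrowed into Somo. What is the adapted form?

sɛjɛbɛʃeʒɪbɪðɪ

Substitution: /f/ → /s/, giving /sjbɛʃeʒɪbð/.
Under (C)V, the unsyllabifiable consonants are /s/, /j/, /b/, /ð/ (no codas are permitted; onsets are limited to one consonant).
Inserting the epenthetic vowel yields /s/ → /sɛ/, /j/ → /jɛ/, /b/ → /bɪ/, /ð/ → /ðɪ/.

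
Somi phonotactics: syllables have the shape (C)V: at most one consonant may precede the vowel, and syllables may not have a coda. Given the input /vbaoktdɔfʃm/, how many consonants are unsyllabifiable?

6

The consonants /v/, /k/, /t/, /f/, /ʃ/, /m/ cannot be parsed into a legal (C)V syllable (no codas are permitted; onsets are limited to one consonant).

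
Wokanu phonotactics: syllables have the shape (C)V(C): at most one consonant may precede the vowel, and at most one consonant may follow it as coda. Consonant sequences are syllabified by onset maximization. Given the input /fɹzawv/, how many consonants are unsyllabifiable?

3

Under (C)V(C), the unsyllabifiable consonants are /f/, /ɹ/, /v/ (at most one coda consonant is licensed; onsets are limited to one consonant).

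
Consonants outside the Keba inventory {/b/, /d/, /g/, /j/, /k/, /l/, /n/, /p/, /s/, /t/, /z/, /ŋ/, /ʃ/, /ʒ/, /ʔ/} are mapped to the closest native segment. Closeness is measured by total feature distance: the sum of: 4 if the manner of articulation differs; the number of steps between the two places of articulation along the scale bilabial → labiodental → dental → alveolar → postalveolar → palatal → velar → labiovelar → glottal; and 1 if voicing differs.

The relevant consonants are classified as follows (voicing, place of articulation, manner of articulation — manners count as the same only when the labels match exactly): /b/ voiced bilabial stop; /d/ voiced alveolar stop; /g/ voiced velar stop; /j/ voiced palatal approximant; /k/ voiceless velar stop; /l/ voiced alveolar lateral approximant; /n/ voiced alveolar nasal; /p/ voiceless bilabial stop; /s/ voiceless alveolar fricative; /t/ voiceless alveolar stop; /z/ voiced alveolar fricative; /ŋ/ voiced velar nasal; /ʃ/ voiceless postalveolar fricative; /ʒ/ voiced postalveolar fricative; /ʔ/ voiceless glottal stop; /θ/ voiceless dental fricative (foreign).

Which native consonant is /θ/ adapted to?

/s/ is closest: same manner (fricative), place distance 1 (dental→alveolar), same voicing; total 1. Next closest is /z/ at distance 2.

s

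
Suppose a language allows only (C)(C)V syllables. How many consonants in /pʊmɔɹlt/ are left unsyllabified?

The consonants /ɹ/, /l/, /t/ cannot be parsed into a legal (C)(C)V syllable (no codas are permitted; onsets may contain at most 2 consonants).

3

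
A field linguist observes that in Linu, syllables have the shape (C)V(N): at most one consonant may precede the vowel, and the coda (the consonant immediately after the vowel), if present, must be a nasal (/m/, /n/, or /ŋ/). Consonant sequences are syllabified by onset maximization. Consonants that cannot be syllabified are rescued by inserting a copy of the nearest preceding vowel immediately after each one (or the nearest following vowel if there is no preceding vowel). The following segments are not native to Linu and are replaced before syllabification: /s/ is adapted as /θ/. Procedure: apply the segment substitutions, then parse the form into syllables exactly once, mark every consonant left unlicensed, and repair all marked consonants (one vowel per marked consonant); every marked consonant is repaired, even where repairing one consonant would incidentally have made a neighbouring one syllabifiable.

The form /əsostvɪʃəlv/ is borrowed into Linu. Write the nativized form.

əθoθotovɪʃələvə

Substitution: /s/ → /θ/, giving /əθoθtvɪʃəlv/.
Under (C)V(N), the unsyllabifiable consonants are /θ/, /t/, /l/, /v/ (only a nasal (/m/, /n/, or /ŋ/) is licensed in coda position; onsets are limited to one consonant).
Epenthesis after each stranded consonant: /θ/ → /θo/, /t/ → /to/, /l/ → /lə/, /v/ → /və/.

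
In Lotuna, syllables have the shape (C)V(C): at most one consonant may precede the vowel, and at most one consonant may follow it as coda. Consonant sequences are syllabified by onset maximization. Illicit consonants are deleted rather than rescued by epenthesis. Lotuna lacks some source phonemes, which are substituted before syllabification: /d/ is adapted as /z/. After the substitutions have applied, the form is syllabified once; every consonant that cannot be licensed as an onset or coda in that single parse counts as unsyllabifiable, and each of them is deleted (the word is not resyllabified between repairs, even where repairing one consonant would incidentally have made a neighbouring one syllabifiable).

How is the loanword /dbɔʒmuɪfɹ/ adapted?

Substitution: /d/ → /z/, giving /zbɔʒmuɪfɹ/.
The consonants /z/, /ɹ/ cannot be parsed into a legal (C)V(C) syllable (at most one coda consonant is licensed; onsets are limited to one consonant).
Deleting the stranded consonants removes /z/, /ɹ/.

bɔʒmuɪf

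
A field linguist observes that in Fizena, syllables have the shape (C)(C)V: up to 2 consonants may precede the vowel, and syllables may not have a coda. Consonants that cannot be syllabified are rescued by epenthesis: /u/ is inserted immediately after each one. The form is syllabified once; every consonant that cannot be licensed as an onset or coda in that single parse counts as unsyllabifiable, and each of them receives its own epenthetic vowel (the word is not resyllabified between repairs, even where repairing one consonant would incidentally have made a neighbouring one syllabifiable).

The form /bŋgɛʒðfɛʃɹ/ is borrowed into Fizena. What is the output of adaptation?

buŋgɛʒuðfɛʃuɹu

The consonants /b/, /ʒ/, /ʃ/, /ɹ/ cannot be parsed into a legal (C)(C)V syllable (no codas are permitted; onsets may contain at most 2 consonants).
Inserting the epenthetic vowel yields /b/ → /bu/, /ʒ/ → /ʒu/, /ʃ/ → /ʃu/, /ɹ/ → /ɹu/.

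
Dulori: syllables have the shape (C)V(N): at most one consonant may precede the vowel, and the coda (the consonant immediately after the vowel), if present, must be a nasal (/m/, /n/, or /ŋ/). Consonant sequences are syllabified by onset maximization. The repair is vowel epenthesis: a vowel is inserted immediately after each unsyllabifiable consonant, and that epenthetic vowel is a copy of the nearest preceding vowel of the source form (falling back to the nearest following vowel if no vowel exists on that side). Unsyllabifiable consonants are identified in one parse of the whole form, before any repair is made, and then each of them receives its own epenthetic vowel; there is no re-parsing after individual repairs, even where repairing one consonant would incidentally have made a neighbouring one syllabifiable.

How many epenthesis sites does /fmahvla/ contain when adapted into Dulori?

The unsyllabifiable consonants are /f/, /h/, /v/; each receives one epenthetic vowel.

3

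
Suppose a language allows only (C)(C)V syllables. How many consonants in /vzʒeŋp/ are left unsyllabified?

3

Under (C)(C)V, the unsyllabifiable consonants are /v/, /ŋ/, /p/ (no codas are permitted; onsets may contain at most 2 consonants).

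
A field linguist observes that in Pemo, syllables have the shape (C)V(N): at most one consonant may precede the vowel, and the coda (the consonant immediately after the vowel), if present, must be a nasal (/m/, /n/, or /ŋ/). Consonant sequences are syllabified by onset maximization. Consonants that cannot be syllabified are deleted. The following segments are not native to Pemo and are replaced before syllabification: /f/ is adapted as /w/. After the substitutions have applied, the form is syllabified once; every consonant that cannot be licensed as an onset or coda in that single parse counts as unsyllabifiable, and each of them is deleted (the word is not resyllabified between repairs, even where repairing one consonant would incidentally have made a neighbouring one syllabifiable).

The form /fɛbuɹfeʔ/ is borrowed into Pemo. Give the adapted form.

Substitution: /f/ → /w/, giving /wɛbuɹweʔ/.
Syllabifying with onset maximization leaves /ɹ/, /ʔ/ stranded (only a nasal (/m/, /n/, or /ŋ/) is licensed in coda position; onsets are limited to one consonant).
Deletion applies to /ɹ/, /ʔ/.

wɛbuwe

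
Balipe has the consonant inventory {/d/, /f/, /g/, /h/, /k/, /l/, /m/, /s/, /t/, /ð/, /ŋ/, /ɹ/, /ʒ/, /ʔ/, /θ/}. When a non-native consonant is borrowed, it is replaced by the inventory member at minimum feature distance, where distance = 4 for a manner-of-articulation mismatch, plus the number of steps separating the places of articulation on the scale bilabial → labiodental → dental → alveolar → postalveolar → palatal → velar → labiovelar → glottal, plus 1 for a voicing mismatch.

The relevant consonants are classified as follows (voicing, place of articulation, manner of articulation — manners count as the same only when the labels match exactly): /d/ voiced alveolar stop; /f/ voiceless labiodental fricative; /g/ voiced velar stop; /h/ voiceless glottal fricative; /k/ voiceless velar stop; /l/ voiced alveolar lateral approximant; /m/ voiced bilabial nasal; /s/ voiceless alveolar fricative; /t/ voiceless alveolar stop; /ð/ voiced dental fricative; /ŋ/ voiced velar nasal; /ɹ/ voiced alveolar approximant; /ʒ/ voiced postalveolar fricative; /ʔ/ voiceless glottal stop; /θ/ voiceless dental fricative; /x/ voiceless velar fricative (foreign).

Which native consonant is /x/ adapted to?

h

/h/ is closest: same manner (fricative), place distance 2 (velar→glottal), same voicing; total 2. Next closest is /s/ at distance 3.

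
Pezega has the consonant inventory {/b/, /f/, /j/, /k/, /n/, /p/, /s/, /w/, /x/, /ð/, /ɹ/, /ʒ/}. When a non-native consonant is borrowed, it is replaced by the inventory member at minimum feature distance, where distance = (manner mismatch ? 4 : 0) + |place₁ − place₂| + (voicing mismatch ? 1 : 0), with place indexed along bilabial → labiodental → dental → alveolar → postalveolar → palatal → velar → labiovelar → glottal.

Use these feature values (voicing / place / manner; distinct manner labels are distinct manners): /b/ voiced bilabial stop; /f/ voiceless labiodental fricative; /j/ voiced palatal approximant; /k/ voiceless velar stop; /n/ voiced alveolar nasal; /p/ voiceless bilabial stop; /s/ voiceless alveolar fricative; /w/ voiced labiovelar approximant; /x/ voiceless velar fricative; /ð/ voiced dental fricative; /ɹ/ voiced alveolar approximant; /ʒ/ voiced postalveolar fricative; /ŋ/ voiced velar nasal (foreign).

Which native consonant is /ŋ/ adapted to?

n

/n/ is closest: same manner (nasal), place distance 3 (velar→alveolar), same voicing; total 3. Next closest is /j/ at distance 5.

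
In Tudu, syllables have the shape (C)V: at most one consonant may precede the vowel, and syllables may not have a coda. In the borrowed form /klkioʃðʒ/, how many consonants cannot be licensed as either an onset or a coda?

5

The consonants /k/, /l/, /ʃ/, /ð/, /ʒ/ cannot be parsed into a legal (C)V syllable (no codas are permitted; onsets are limited to one consonant).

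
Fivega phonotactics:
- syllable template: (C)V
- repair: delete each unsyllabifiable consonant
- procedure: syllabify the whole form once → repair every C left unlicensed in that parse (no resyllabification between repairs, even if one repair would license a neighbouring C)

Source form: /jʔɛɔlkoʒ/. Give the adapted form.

Syllabifying with onset maximization leaves /j/, /l/, /ʒ/ stranded (no codas are permitted; onsets are limited to one consonant).
Deletion applies to /j/, /l/, /ʒ/.

ʔɛɔko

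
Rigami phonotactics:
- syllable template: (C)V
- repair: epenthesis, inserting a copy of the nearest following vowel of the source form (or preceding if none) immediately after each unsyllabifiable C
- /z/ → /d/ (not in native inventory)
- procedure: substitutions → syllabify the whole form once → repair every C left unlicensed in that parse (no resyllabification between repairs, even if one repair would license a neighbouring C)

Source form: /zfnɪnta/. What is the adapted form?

dɪfɪnɪnata

Substitution: /z/ → /d/, giving /dfnɪnta/.
The consonants /d/, /f/, /n/ cannot be parsed into a legal (C)V syllable (no codas are permitted; onsets are limited to one consonant).
Each unlicensed consonant becomes the onset of a new syllable: /d/ → /dɪ/, /f/ → /fɪ/, /n/ → /na/.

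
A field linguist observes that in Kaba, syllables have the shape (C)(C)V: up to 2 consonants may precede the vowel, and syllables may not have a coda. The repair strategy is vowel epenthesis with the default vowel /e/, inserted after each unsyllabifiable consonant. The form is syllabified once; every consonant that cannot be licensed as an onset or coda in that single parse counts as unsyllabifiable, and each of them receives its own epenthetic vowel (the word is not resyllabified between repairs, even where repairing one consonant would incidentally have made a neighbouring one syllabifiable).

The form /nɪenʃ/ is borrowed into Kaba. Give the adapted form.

nɪeneʃe

The consonants /n/, /ʃ/ cannot be parsed into a legal (C)(C)V syllable (no codas are permitted; onsets may contain at most 2 consonants).
Each unlicensed consonant becomes the onset of a new syllable: /n/ → /ne/, /ʃ/ → /ʃe/.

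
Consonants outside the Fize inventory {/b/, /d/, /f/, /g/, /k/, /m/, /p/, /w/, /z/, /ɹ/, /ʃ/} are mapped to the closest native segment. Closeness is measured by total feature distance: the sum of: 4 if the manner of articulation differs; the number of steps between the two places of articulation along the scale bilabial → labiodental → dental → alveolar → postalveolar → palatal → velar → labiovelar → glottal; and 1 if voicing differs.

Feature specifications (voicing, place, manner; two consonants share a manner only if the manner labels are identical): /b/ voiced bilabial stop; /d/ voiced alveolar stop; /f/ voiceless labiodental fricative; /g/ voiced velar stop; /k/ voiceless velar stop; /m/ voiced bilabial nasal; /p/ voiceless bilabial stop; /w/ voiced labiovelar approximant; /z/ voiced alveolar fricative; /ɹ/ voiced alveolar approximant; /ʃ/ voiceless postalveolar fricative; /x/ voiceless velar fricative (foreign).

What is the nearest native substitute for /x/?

/ʃ/ is closest: same manner (fricative), place distance 2 (velar→postalveolar), same voicing; total 2. Next closest is /k/ at distance 4.

ʃ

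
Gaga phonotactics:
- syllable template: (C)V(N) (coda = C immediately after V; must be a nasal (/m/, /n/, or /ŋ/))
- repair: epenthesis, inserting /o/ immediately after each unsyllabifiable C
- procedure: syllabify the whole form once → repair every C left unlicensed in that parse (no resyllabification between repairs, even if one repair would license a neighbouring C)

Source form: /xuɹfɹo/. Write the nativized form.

xuɹofoɹo

Under (C)V(N), the unsyllabifiable consonants are /ɹ/, /f/ (only a nasal (/m/, /n/, or /ŋ/) is licensed in coda position; onsets are limited to one consonant).
Each unlicensed consonant becomes the onset of a new syllable: /ɹ/ → /ɹo/, /f/ → /fo/.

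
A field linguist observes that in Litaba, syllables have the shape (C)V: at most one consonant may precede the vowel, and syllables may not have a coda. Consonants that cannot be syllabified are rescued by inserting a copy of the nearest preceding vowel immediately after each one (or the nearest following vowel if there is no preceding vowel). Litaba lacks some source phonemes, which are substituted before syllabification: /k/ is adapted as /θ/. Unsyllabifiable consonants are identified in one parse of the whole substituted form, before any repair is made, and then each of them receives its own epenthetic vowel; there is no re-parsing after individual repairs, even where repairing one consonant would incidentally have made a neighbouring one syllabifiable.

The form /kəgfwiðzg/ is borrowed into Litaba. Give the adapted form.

Substitution: /k/ → /θ/, giving /θəgfwiðzg/.
The consonants /g/, /f/, /ð/, /z/, /g/ cannot be parsed into a legal (C)V syllable (no codas are permitted; onsets are limited to one consonant).
Each unlicensed consonant becomes the onset of a new syllable: /g/ → /gə/, /f/ → /fə/, /ð/ → /ði/, /z/ → /zi/, /g/ → /gi/.

θəgəfəwiðizigi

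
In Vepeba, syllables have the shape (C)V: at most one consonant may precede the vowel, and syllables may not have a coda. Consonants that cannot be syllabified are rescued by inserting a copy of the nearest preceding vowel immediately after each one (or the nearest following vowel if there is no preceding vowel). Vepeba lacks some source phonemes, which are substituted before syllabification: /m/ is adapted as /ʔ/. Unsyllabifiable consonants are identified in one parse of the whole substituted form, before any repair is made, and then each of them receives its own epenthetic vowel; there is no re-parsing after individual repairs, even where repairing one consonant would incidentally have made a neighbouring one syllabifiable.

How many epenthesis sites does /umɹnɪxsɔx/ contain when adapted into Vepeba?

4

After substitution the input is /uʔɹnɪxsɔx/.
The unsyllabifiable consonants are /ʔ/, /ɹ/, /x/, /x/; each receives one epenthetic vowel.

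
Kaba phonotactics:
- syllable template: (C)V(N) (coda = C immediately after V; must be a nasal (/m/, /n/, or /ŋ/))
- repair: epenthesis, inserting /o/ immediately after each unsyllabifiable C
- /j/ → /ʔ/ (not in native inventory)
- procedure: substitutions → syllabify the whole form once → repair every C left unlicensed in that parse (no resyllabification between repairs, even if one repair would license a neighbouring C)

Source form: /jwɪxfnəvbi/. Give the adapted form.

ʔowɪxofonəvobi

Substitution: /j/ → /ʔ/, giving /ʔwɪxfnəvbi/.
The consonants /ʔ/, /x/, /f/, /v/ cannot be parsed into a legal (C)V(N) syllable (only a nasal (/m/, /n/, or /ŋ/) is licensed in coda position; onsets are limited to one consonant).
Inserting the epenthetic vowel yields /ʔ/ → /ʔo/, /x/ → /xo/, /f/ → /fo/, /v/ → /vo/.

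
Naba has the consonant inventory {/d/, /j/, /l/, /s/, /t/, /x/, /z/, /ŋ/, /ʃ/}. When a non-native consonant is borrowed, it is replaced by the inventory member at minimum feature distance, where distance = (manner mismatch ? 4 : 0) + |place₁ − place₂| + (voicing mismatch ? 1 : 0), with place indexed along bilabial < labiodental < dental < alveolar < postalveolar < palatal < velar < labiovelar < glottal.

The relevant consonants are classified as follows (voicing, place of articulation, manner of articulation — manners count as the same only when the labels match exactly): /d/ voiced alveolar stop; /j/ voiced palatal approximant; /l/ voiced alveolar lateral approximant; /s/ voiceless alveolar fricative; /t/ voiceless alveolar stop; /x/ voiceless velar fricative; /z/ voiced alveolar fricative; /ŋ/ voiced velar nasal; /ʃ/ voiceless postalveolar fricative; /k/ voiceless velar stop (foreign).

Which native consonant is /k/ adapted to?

t

/t/ is closest: same manner (stop), place distance 3 (velar→alveolar), same voicing; total 3. Next closest is /d/ at distance 4.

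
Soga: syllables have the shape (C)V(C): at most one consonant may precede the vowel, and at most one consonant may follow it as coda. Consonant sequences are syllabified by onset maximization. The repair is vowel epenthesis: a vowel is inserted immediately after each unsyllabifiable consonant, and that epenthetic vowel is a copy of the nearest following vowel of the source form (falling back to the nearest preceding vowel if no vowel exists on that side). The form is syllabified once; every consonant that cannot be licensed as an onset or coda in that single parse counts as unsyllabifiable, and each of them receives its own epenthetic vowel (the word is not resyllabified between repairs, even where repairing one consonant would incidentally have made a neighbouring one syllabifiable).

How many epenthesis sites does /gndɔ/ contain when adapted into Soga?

2

The unsyllabifiable consonants are /g/, /n/; each receives one epenthetic vowel.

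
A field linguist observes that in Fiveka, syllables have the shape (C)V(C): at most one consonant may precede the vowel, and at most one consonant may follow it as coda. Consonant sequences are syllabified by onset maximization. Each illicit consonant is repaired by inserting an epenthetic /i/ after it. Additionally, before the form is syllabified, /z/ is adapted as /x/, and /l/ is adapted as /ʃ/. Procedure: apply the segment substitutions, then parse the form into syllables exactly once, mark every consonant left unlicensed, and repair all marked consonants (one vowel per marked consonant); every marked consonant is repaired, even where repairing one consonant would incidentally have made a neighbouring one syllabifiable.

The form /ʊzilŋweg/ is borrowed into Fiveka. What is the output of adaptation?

ʊxiʃŋiweg

Substitution: /z/ → /x/, /l/ → /ʃ/, giving /ʊxiʃŋweg/.
Syllabifying with onset maximization leaves /ŋ/ stranded (at most one coda consonant is licensed; onsets are limited to one consonant).
Epenthesis after each stranded consonant: /ŋ/ → /ŋi/.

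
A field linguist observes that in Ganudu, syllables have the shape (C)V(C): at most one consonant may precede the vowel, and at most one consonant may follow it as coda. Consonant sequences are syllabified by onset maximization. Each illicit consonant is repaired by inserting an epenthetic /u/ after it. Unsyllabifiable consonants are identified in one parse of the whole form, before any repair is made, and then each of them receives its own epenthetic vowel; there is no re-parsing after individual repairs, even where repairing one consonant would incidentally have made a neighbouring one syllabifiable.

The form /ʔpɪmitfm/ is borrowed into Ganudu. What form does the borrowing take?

ʔupɪmitfumu

Syllabifying with onset maximization leaves /ʔ/, /f/, /m/ stranded (at most one coda consonant is licensed; onsets are limited to one consonant).
Inserting the epenthetic vowel yields /ʔ/ → /ʔu/, /f/ → /fu/, /m/ → /mu/.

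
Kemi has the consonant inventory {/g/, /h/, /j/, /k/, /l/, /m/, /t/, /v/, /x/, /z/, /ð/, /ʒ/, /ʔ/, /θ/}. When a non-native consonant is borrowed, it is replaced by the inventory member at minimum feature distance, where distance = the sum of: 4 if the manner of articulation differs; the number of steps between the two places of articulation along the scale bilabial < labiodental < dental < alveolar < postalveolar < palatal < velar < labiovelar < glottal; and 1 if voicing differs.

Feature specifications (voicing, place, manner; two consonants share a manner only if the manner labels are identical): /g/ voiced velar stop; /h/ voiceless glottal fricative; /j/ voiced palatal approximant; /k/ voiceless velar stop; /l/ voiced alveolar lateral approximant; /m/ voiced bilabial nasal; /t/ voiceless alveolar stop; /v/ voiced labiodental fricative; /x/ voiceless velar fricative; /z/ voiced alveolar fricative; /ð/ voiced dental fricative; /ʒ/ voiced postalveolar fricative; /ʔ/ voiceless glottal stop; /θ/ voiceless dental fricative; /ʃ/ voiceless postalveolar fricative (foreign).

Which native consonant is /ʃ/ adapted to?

ʒ

/ʒ/ is closest: same manner (fricative), place distance 0 (postalveolar→postalveolar), voicing differs (+1); total 1. Next closest is /x/ at distance 2.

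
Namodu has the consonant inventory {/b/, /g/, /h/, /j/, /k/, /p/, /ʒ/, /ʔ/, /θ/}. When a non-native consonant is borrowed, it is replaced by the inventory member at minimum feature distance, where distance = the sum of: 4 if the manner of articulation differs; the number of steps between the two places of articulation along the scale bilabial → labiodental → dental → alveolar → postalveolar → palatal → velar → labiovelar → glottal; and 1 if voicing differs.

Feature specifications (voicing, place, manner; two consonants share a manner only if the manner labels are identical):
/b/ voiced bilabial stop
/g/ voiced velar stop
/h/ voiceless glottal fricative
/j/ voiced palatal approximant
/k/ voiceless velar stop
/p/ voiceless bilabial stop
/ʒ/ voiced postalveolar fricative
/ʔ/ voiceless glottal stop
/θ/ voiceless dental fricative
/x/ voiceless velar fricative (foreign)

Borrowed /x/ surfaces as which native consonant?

h

/h/ is closest: same manner (fricative), place distance 2 (velar→glottal), same voicing; total 2. Next closest is /ʒ/ at distance 3.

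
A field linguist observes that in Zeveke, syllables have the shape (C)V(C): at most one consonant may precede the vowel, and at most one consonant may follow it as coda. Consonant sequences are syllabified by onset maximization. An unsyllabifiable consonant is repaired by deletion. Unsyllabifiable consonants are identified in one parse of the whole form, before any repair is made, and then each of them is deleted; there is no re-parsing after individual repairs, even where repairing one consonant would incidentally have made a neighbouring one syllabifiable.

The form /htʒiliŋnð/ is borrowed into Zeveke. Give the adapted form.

ʒiliŋ

Under (C)V(C), the unsyllabifiable consonants are /h/, /t/, /n/, /ð/ (at most one coda consonant is licensed; onsets are limited to one consonant).
Deleting the stranded consonants removes /h/, /t/, /n/, /ð/.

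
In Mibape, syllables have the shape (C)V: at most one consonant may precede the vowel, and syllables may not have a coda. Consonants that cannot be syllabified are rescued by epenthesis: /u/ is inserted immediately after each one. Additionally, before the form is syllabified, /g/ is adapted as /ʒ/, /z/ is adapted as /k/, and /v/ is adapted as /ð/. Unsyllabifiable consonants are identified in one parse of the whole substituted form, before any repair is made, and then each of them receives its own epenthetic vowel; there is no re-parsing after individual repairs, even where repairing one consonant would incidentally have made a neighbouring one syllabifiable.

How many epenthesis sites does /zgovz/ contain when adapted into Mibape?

3

After substitution the input is /kʒoðk/.
The unsyllabifiable consonants are /k/, /ð/, /k/; each receives one epenthetic vowel.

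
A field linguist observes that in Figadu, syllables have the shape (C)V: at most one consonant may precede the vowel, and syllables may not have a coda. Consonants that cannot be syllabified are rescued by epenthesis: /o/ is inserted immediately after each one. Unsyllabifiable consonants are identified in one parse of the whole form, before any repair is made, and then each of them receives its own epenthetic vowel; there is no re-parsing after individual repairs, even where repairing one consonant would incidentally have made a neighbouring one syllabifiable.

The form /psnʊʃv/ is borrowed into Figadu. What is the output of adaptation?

Under (C)V, the unsyllabifiable consonants are /p/, /s/, /ʃ/, /v/ (no codas are permitted; onsets are limited to one consonant).
Each unlicensed consonant becomes the onset of a new syllable: /p/ → /po/, /s/ → /so/, /ʃ/ → /ʃo/, /v/ → /vo/.

posonʊʃovo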